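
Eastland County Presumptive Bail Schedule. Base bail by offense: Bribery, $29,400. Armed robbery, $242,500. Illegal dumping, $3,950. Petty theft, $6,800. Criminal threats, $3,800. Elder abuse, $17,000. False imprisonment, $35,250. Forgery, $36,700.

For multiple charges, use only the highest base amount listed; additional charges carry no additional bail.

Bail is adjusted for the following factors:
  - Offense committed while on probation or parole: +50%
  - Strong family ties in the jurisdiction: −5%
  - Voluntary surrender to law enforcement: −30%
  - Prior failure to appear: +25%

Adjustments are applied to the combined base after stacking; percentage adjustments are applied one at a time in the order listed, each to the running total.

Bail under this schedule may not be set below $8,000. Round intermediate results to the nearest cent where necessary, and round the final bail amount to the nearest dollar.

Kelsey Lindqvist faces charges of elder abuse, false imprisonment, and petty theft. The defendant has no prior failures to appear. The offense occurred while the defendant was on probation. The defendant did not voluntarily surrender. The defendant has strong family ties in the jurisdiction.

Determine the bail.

$50,231

Base amounts from the schedule: elder abuse $17,000; false imprisonment $35,250; petty theft $6,800.
Stacking rule: use the highest base only. Highest is false imprisonment at $35,250. Combined base = $35,250.
Offense committed while on probation or parole (+50%): $35,250 × 1.5 = $52,875.
Strong family ties in the jurisdiction (−5%): $52,875 × 0.95 = $50,231.25.
$50,231.25 is at or above the $8,000 minimum.
Rounded to the nearest dollar: $50,231.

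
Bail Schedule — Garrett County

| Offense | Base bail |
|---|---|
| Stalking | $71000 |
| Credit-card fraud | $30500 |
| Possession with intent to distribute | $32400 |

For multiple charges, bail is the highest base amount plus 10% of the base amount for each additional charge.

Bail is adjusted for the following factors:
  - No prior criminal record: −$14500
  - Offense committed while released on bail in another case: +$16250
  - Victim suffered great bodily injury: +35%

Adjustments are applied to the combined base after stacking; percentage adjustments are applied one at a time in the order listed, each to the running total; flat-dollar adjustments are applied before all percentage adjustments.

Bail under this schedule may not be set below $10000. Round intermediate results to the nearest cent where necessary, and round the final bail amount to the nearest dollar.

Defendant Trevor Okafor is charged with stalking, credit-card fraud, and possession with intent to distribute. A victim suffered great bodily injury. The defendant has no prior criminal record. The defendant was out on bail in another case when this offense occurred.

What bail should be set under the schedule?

Base amounts from the schedule: stalking $71000; credit-card fraud $30500; possession with intent to distribute $32400.
Stacking rule: highest base plus 10% of each additional charge. Highest is stalking at $71000. Additional: $30500 × 10% = $3050; $32400 × 10% = $3240. Combined base = $71000 + $6290 = $77290.
No prior criminal record (−$14500 flat): $77290 − $14500 = $62790.
Offense committed while released on bail in another case (+$16250 flat): $62790 + $16250 = $79040.
Victim suffered great bodily injury (+35%): $79040 × 1.35 = $106704.
$106704 is at or above the $10000 minimum.

$106704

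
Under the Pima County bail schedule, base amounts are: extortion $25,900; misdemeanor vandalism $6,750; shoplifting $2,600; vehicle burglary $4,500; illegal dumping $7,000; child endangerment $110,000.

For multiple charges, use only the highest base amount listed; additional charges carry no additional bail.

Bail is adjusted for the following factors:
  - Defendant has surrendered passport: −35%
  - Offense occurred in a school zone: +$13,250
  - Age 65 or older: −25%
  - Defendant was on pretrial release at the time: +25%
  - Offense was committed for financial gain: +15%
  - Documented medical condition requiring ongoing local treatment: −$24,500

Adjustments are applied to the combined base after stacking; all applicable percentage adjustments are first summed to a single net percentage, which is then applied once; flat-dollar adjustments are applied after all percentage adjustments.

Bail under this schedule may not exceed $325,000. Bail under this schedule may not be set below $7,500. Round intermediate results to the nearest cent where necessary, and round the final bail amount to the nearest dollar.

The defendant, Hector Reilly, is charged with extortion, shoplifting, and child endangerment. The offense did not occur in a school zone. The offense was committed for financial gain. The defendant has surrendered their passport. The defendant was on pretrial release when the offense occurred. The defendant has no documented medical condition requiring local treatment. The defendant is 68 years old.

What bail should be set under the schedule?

Base amounts from the schedule: extortion $25,900; shoplifting $2,600; child endangerment $110,000.
Stacking rule: use the highest base only. Highest is child endangerment at $110,000. Combined base = $110,000.
Net percentage adjustment: −35% −25% +25% +15% = −20%. $110,000 × 0.8 = $88,000.
$88,000 is within the $325,000 maximum.
$88,000 is at or above the $7,500 minimum.

$88,000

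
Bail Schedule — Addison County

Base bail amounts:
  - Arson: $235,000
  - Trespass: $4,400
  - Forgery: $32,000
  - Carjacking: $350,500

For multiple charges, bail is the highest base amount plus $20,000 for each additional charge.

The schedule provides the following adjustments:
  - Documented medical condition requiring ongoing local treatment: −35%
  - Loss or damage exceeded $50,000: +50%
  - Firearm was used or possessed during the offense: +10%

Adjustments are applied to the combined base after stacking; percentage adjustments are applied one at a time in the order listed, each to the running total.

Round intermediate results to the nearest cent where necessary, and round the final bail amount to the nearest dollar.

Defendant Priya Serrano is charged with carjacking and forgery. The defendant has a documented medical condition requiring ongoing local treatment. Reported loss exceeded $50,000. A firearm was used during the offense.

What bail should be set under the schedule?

Base amounts from the schedule: carjacking $350,500; forgery $32,000.
Stacking rule: highest base plus $20,000 per additional charge. Highest is carjacking at $350,500; 1 additional charge → +$20,000. Combined base = $370,500.
Documented medical condition requiring ongoing local treatment (−35%): $370,500 × 0.65 = $240,825.
Loss or damage exceeded $50,000 (+50%): $240,825 × 1.5 = $361,237.50.
Firearm was used or possessed during the offense (+10%): $361,237.50 × 1.1 = $397,361.25.
Rounded to the nearest dollar: $397,361.

$397,361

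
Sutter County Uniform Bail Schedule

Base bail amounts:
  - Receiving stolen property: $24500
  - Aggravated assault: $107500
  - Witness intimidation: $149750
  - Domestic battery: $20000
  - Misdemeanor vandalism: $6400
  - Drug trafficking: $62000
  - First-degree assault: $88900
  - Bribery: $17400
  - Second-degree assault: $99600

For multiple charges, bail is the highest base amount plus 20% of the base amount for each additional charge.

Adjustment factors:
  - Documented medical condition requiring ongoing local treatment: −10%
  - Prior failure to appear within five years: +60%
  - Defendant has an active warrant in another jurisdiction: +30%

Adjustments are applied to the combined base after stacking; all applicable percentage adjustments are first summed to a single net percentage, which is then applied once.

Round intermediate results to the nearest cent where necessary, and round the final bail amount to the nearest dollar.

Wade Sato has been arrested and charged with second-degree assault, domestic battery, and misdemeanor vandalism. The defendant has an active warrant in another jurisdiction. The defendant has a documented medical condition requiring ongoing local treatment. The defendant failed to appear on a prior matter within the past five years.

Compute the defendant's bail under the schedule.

Base amounts from the schedule: second-degree assault $99600; domestic battery $20000; misdemeanor vandalism $6400.
Stacking rule: highest base plus 20% of each additional charge. Highest is second-degree assault at $99600. Additional: $20000 × 20% = $4000; $6400 × 20% = $1280. Combined base = $99600 + $5280 = $104880.
Net percentage adjustment: −10% +60% +30% = +80%. $104880 × 1.8 = $188784.

$188784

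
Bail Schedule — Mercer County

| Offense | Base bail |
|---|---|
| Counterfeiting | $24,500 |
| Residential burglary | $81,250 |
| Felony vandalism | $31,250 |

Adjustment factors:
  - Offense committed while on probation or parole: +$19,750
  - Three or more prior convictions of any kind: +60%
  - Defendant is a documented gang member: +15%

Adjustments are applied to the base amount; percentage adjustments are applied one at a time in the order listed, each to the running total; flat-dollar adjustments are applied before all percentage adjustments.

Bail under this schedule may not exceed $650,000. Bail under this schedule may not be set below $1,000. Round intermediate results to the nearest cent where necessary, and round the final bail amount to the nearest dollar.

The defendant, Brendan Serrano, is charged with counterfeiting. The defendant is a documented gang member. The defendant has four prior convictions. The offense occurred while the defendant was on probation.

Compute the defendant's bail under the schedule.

Base amounts from the schedule: counterfeiting $24,500.
Single charge. Combined base = $24,500.
Offense committed while on probation or parole (+$19,750 flat): $24,500 + $19,750 = $44,250.
Three or more prior convictions of any kind (+60%): $44,250 × 1.6 = $70,800.
Defendant is a documented gang member (+15%): $70,800 × 1.15 = $81,420.
$81,420 is within the $650,000 maximum.
$81,420 is at or above the $1,000 minimum.

$81,420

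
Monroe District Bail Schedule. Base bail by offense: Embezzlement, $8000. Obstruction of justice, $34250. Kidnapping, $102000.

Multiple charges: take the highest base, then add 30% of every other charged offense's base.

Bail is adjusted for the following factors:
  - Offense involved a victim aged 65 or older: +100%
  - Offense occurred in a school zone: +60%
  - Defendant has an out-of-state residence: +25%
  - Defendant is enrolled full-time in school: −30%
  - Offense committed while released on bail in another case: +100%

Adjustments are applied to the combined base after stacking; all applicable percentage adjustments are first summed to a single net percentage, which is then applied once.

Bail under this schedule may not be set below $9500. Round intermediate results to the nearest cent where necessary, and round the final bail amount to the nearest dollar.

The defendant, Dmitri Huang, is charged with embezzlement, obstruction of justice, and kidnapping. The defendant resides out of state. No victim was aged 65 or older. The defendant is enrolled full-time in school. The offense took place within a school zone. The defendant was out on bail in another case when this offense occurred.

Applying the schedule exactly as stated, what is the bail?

$292421

Base amounts from the schedule: embezzlement $8000; obstruction of justice $34250; kidnapping $102000.
Stacking rule: highest base plus 30% of each additional charge. Highest is kidnapping at $102000. Additional: $8000 × 30% = $2400; $34250 × 30% = $10275. Combined base = $102000 + $12675 = $114675.
Net percentage adjustment: +60% +25% −30% +100% = +155%. $114675 × 2.55 = $292421.25.
$292421.25 is at or above the $9500 minimum.
Rounded to the nearest dollar: $292421.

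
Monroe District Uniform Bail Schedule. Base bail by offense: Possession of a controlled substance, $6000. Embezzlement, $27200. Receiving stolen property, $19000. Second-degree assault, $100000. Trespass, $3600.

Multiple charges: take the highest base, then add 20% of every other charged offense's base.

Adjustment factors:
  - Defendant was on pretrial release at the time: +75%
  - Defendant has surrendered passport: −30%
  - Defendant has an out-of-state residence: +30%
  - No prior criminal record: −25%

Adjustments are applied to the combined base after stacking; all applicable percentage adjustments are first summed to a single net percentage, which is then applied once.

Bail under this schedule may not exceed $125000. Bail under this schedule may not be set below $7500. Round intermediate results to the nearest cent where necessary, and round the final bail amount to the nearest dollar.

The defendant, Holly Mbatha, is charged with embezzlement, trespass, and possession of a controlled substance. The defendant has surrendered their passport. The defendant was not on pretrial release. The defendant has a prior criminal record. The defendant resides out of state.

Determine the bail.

Base amounts from the schedule: embezzlement $27200; trespass $3600; possession of a controlled substance $6000.
Stacking rule: highest base plus 20% of each additional charge. Highest is embezzlement at $27200. Additional: $3600 × 20% = $720; $6000 × 20% = $1200. Combined base = $27200 + $1920 = $29120.
Net percentage adjustment: −30% +30% = +0%. $29120 × 1 = $29120.
$29120 is within the $125000 maximum.
$29120 is at or above the $7500 minimum.

$29120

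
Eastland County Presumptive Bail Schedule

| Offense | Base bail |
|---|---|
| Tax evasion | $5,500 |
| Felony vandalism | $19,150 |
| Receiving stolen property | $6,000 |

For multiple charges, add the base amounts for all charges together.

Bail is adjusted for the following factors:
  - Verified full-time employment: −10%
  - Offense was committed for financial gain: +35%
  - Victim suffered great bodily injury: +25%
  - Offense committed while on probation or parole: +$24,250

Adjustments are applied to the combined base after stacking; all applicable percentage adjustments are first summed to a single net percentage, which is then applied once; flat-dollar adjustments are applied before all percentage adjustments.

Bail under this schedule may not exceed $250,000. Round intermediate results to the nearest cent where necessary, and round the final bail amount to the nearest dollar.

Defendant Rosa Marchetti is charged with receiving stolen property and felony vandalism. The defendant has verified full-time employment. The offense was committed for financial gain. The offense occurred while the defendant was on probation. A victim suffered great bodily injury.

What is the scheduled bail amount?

Base amounts from the schedule: receiving stolen property $6,000; felony vandalism $19,150.
Stacking rule: sum of all bases. $6,000 + $19,150 = $25,150.
Offense committed while on probation or parole (+$24,250 flat): $25,150 + $24,250 = $49,400.
Net percentage adjustment: −10% +35% +25% = +50%. $49,400 × 1.5 = $74,100.
$74,100 is within the $250,000 maximum.

$74,100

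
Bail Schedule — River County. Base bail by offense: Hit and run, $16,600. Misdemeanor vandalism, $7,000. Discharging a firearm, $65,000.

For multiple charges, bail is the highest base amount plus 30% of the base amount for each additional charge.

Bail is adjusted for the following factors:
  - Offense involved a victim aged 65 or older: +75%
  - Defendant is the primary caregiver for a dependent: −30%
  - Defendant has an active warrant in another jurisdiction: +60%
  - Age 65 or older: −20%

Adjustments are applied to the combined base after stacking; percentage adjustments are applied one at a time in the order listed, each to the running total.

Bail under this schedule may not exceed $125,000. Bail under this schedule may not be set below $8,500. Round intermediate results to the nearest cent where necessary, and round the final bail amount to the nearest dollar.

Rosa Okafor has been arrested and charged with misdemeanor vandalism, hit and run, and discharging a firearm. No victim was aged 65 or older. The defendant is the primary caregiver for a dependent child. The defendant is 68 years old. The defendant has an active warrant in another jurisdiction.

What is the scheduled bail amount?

Base amounts from the schedule: misdemeanor vandalism $7,000; hit and run $16,600; discharging a firearm $65,000.
Stacking rule: highest base plus 30% of each additional charge. Highest is discharging a firearm at $65,000. Additional: $7,000 × 30% = $2,100; $16,600 × 30% = $4,980. Combined base = $65,000 + $7,080 = $72,080.
Defendant is the primary caregiver for a dependent (−30%): $72,080 × 0.7 = $50,456.
Defendant has an active warrant in another jurisdiction (+60%): $50,456 × 1.6 = $80,729.60.
Age 65 or older (−20%): $80,729.60 × 0.8 = $64,583.68.
$64,583.68 is within the $125,000 maximum.
$64,583.68 is at or above the $8,500 minimum.
Rounded to the nearest dollar: $64,584.

$64,584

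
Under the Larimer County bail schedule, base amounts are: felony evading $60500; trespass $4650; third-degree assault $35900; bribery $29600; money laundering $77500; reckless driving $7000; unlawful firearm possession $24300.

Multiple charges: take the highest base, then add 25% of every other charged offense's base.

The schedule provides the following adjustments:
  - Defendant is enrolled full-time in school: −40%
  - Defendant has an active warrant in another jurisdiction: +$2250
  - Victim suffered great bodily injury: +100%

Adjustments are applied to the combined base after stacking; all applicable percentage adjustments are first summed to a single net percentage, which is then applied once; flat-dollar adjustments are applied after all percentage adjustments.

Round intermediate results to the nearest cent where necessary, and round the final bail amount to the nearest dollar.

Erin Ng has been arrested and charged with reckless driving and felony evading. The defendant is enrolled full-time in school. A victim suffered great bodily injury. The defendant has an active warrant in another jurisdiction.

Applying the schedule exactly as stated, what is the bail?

Base amounts from the schedule: reckless driving $7000; felony evading $60500.
Stacking rule: highest base plus 25% of each additional charge. Highest is felony evading at $60500. Additional: $7000 × 25% = $1750. Combined base = $60500 + $1750 = $62250.
Net percentage adjustment: −40% +100% = +60%. $62250 × 1.6 = $99600.
Defendant has an active warrant in another jurisdiction (+$2250 flat): $99600 + $2250 = $101850.

$101850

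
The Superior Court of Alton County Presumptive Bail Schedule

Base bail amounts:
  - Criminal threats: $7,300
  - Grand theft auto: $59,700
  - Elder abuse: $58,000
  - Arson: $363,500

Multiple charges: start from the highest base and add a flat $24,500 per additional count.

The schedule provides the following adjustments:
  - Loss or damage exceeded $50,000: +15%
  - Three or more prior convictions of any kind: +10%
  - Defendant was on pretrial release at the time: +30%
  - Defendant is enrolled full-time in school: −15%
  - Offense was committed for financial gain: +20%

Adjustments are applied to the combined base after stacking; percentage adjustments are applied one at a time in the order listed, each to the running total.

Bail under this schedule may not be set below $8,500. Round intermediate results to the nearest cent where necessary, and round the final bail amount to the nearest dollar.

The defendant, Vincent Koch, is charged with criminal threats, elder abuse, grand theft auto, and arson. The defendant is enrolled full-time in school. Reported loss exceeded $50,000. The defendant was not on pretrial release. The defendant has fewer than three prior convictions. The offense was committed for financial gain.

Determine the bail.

$512,601

Base amounts from the schedule: criminal threats $7,300; elder abuse $58,000; grand theft auto $59,700; arson $363,500.
Stacking rule: highest base plus $24,500 per additional charge. Highest is arson at $363,500; 3 additional charges → +$73,500. Combined base = $437,000.
Loss or damage exceeded $50,000 (+15%): $437,000 × 1.15 = $502,550.
Defendant is enrolled full-time in school (−15%): $502,550 × 0.85 = $427,167.50.
Offense was committed for financial gain (+20%): $427,167.50 × 1.2 = $512,601.
$512,601 is at or above the $8,500 minimum.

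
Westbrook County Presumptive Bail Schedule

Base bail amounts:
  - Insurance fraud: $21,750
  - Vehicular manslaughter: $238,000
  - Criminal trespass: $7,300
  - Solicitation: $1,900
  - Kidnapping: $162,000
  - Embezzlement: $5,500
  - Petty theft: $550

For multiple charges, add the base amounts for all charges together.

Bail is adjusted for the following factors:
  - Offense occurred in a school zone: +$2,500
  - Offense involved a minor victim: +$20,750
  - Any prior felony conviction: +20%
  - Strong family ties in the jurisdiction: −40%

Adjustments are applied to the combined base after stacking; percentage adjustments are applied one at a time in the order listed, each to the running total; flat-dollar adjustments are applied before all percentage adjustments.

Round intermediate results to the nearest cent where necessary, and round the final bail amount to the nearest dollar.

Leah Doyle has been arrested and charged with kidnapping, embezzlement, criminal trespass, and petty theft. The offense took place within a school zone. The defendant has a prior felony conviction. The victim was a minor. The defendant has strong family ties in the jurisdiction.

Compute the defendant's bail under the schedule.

Base amounts from the schedule: kidnapping $162,000; embezzlement $5,500; criminal trespass $7,300; petty theft $550.
Stacking rule: sum of all bases. $162,000 + $5,500 + $7,300 + $550 = $175,350.
Offense occurred in a school zone (+$2,500 flat): $175,350 + $2,500 = $177,850.
Offense involved a minor victim (+$20,750 flat): $177,850 + $20,750 = $198,600.
Any prior felony conviction (+20%): $198,600 × 1.2 = $238,320.
Strong family ties in the jurisdiction (−40%): $238,320 × 0.6 = $142,992.

$142,992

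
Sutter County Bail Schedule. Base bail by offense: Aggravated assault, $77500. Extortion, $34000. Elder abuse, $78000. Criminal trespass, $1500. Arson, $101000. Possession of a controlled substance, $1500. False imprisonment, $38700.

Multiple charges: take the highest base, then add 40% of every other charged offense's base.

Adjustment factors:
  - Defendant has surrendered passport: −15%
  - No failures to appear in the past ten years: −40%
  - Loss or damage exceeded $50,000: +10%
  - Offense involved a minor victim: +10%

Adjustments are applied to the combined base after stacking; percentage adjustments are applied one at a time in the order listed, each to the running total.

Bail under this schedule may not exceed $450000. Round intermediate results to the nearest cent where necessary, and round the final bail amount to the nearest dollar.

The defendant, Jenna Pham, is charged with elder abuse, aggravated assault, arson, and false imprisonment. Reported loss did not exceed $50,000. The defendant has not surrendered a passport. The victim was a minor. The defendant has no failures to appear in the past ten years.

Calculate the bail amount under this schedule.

Base amounts from the schedule: elder abuse $78000; aggravated assault $77500; arson $101000; false imprisonment $38700.
Stacking rule: highest base plus 40% of each additional charge. Highest is arson at $101000. Additional: $78000 × 40% = $31200; $77500 × 40% = $31000; $38700 × 40% = $15480. Combined base = $101000 + $77680 = $178680.
No failures to appear in the past ten years (−40%): $178680 × 0.6 = $107208.
Offense involved a minor victim (+10%): $107208 × 1.1 = $117928.80.
$117928.80 is within the $450000 maximum.
Rounded to the nearest dollar: $117929.

$117929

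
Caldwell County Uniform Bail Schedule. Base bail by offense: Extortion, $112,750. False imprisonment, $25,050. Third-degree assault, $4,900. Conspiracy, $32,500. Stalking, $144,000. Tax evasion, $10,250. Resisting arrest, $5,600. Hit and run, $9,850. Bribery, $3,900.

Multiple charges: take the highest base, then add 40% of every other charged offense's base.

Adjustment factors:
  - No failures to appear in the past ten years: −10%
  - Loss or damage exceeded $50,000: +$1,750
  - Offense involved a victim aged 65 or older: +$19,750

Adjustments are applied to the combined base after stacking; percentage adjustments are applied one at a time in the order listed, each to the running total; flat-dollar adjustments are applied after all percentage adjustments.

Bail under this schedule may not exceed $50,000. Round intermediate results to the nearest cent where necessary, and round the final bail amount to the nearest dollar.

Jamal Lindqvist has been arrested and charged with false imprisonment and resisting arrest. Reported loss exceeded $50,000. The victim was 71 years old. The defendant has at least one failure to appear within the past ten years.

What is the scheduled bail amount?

$48,790

Base amounts from the schedule: false imprisonment $25,050; resisting arrest $5,600.
Stacking rule: highest base plus 40% of each additional charge. Highest is false imprisonment at $25,050. Additional: $5,600 × 40% = $2,240. Combined base = $25,050 + $2,240 = $27,290.
Loss or damage exceeded $50,000 (+$1,750 flat): $27,290 + $1,750 = $29,040.
Offense involved a victim aged 65 or older (+$19,750 flat): $29,040 + $19,750 = $48,790.
$48,790 is within the $50,000 maximum.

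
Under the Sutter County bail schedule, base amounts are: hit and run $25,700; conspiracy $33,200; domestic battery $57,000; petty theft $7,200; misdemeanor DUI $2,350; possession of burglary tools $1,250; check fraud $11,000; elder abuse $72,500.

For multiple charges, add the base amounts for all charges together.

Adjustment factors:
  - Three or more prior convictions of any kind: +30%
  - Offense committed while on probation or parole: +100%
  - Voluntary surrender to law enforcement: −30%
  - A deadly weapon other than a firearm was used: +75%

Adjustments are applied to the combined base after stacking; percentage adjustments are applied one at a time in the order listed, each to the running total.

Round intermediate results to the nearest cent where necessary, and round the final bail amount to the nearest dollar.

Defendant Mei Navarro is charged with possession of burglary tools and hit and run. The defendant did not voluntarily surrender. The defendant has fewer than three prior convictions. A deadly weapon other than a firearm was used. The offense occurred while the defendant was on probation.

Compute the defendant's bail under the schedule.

Base amounts from the schedule: possession of burglary tools $1,250; hit and run $25,700.
Stacking rule: sum of all bases. $1,250 + $25,700 = $26,950.
Offense committed while on probation or parole (+100%): $26,950 × 2 = $53,900.
A deadly weapon other than a firearm was used (+75%): $53,900 × 1.75 = $94,325.

$94,325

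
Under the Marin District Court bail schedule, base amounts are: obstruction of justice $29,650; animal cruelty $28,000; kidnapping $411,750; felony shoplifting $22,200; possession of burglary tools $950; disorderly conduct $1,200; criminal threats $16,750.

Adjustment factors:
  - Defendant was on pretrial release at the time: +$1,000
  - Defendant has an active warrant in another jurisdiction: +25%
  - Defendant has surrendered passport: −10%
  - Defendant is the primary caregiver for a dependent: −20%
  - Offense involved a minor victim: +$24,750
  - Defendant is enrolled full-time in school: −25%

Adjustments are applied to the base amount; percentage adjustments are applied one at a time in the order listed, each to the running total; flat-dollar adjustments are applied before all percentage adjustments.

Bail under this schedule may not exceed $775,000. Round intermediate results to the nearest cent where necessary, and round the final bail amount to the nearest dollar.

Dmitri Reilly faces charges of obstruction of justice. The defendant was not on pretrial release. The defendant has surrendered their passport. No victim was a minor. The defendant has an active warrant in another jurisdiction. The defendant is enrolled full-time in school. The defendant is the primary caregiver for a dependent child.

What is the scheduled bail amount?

Base amounts from the schedule: obstruction of justice $29,650.
Single charge. Combined base = $29,650.
Defendant has an active warrant in another jurisdiction (+25%): $29,650 × 1.25 = $37,062.50.
Defendant has surrendered passport (−10%): $37,062.50 × 0.9 = $33,356.25.
Defendant is the primary caregiver for a dependent (−20%): $33,356.25 × 0.8 = $26,685.
Defendant is enrolled full-time in school (−25%): $26,685 × 0.75 = $20,013.75.
$20,013.75 is within the $775,000 maximum.
Rounded to the nearest dollar: $20,014.

$20,014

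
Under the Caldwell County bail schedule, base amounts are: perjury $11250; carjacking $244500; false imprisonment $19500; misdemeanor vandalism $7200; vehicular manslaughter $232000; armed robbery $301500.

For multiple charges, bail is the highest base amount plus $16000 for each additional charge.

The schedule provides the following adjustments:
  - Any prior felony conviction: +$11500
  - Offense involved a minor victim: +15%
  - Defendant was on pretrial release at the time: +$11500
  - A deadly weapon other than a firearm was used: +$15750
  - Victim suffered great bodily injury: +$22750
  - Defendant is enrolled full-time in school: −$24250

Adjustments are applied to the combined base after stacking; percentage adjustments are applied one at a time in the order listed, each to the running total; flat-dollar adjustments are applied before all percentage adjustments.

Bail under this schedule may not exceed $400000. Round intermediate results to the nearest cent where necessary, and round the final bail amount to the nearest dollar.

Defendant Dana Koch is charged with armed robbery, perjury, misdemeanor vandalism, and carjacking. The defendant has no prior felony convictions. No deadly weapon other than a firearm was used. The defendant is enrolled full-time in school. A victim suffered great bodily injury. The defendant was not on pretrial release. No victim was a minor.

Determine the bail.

Base amounts from the schedule: armed robbery $301500; perjury $11250; misdemeanor vandalism $7200; carjacking $244500.
Stacking rule: highest base plus $16000 per additional charge. Highest is armed robbery at $301500; 3 additional charges → +$48000. Combined base = $349500.
Victim suffered great bodily injury (+$22750 flat): $349500 + $22750 = $372250.
Defendant is enrolled full-time in school (−$24250 flat): $372250 − $24250 = $348000.
$348000 is within the $400000 maximum.

$348000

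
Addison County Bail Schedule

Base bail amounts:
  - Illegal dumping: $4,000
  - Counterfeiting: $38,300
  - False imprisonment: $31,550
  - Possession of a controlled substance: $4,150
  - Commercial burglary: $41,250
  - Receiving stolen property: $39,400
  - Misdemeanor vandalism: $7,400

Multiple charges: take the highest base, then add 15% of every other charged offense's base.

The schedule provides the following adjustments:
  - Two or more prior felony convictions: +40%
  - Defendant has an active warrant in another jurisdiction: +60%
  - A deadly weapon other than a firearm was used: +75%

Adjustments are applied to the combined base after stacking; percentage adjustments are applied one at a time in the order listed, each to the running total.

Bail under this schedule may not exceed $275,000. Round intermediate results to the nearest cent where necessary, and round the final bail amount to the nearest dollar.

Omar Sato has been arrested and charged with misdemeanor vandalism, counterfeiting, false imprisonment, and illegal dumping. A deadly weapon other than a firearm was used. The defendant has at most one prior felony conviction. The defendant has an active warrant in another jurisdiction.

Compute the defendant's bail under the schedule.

$125,279

Base amounts from the schedule: misdemeanor vandalism $7,400; counterfeiting $38,300; false imprisonment $31,550; illegal dumping $4,000.
Stacking rule: highest base plus 15% of each additional charge. Highest is counterfeiting at $38,300. Additional: $7,400 × 15% = $1,110; $31,550 × 15% = $4,732.50; $4,000 × 15% = $600. Combined base = $38,300 + $6,442.50 = $44,742.50.
Defendant has an active warrant in another jurisdiction (+60%): $44,742.50 × 1.6 = $71,588.
A deadly weapon other than a firearm was used (+75%): $71,588 × 1.75 = $125,279.
$125,279 is within the $275,000 maximum.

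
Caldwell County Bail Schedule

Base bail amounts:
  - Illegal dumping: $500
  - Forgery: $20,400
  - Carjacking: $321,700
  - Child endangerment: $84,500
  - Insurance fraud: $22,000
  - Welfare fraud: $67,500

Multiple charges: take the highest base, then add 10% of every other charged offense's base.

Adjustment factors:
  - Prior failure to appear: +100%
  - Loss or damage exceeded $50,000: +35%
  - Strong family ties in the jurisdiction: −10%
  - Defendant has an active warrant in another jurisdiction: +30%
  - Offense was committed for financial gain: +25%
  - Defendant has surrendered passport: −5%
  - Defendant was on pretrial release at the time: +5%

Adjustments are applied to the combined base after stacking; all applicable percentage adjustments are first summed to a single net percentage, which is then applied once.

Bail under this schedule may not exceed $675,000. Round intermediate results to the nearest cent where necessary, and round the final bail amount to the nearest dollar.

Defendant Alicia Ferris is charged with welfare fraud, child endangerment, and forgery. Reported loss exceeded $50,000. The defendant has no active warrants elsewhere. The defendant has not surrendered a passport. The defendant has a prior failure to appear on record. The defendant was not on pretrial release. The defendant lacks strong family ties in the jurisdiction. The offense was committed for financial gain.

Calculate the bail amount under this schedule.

Base amounts from the schedule: welfare fraud $67,500; child endangerment $84,500; forgery $20,400.
Stacking rule: highest base plus 10% of each additional charge. Highest is child endangerment at $84,500. Additional: $67,500 × 10% = $6,750; $20,400 × 10% = $2,040. Combined base = $84,500 + $8,790 = $93,290.
Net percentage adjustment: +100% +35% +25% = +160%. $93,290 × 2.6 = $242,554.
$242,554 is within the $675,000 maximum.

$242,554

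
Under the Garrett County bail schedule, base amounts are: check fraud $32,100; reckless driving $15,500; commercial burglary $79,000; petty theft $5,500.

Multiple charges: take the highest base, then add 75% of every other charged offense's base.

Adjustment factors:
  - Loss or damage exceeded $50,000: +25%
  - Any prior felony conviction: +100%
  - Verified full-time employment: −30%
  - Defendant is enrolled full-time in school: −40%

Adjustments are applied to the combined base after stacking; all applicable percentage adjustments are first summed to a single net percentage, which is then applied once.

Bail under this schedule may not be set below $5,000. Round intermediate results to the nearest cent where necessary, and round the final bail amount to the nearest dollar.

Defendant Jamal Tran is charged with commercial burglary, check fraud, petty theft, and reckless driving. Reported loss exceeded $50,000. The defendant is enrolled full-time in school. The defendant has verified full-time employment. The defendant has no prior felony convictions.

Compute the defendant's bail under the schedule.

Base amounts from the schedule: commercial burglary $79,000; check fraud $32,100; petty theft $5,500; reckless driving $15,500.
Stacking rule: highest base plus 75% of each additional charge. Highest is commercial burglary at $79,000. Additional: $32,100 × 75% = $24,075; $5,500 × 75% = $4,125; $15,500 × 75% = $11,625. Combined base = $79,000 + $39,825 = $118,825.
Net percentage adjustment: +25% −30% −40% = −45%. $118,825 × 0.55 = $65,353.75.
$65,353.75 is at or above the $5,000 minimum.
Rounded to the nearest dollar: $65,354.

$65,354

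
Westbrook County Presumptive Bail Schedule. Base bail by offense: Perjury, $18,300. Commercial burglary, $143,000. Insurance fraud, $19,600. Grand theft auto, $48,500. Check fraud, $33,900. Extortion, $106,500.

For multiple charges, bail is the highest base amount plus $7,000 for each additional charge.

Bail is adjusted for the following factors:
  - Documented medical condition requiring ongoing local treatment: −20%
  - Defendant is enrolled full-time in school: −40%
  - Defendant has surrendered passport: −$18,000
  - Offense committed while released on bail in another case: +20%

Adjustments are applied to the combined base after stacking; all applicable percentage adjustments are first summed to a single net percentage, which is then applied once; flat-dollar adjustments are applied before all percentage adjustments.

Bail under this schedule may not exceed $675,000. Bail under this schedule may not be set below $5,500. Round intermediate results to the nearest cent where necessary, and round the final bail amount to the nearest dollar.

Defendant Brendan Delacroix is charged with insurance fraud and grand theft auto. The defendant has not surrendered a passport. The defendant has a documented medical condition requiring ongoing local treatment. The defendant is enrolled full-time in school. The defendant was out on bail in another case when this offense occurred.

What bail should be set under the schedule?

Base amounts from the schedule: insurance fraud $19,600; grand theft auto $48,500.
Stacking rule: highest base plus $7,000 per additional charge. Highest is grand theft auto at $48,500; 1 additional charge → +$7,000. Combined base = $55,500.
Net percentage adjustment: −20% −40% +20% = −40%. $55,500 × 0.6 = $33,300.
$33,300 is within the $675,000 maximum.
$33,300 is at or above the $5,500 minimum.

$33,300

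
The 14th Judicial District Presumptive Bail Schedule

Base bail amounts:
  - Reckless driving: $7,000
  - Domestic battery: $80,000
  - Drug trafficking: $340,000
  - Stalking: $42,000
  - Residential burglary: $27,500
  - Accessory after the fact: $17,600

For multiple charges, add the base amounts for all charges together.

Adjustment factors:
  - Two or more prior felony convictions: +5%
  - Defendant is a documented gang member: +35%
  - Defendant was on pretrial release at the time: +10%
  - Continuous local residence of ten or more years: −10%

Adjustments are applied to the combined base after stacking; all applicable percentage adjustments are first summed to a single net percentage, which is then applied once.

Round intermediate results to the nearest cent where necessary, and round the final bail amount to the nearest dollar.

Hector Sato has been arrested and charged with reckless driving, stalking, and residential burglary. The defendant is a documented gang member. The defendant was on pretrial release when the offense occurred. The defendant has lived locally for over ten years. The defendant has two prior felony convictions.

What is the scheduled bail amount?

Base amounts from the schedule: reckless driving $7,000; stalking $42,000; residential burglary $27,500.
Stacking rule: sum of all bases. $7,000 + $42,000 + $27,500 = $76,500.
Net percentage adjustment: +5% +35% +10% −10% = +40%. $76,500 × 1.4 = $107,100.

$107,100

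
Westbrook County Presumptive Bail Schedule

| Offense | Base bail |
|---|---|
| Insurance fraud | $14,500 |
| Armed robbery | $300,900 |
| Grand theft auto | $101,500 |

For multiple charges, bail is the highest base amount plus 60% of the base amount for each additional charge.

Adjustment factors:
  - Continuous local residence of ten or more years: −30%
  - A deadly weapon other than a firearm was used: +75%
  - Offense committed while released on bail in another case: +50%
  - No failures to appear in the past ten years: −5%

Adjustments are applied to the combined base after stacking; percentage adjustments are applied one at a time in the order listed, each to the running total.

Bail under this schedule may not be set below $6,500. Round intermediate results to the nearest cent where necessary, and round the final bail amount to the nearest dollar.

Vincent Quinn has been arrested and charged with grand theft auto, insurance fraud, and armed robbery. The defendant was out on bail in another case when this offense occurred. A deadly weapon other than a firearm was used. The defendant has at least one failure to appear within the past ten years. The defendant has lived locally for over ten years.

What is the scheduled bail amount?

$680,794

Base amounts from the schedule: grand theft auto $101,500; insurance fraud $14,500; armed robbery $300,900.
Stacking rule: highest base plus 60% of each additional charge. Highest is armed robbery at $300,900. Additional: $101,500 × 60% = $60,900; $14,500 × 60% = $8,700. Combined base = $300,900 + $69,600 = $370,500.
Continuous local residence of ten or more years (−30%): $370,500 × 0.7 = $259,350.
A deadly weapon other than a firearm was used (+75%): $259,350 × 1.75 = $453,862.50.
Offense committed while released on bail in another case (+50%): $453,862.50 × 1.5 = $680,793.75.
$680,793.75 is at or above the $6,500 minimum.
Rounded to the nearest dollar: $680,794.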